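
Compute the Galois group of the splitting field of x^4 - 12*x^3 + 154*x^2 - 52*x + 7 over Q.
The polynomial is an irreducible quartic over Q and its discriminant is 15341914112, which is not a perfect square, so the Galois group is not contained in A_4. The resolvent cubic y^3 - 154*y^2 + 596*y + 600 has exactly one rational root, so the Galois group is C_4 or D_4. The quartic becomes reducible over Q(sqrt(disc)), so the group is C_4.

C_4, the cyclic group of order 4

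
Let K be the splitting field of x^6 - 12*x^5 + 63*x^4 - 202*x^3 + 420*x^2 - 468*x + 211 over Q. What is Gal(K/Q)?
PGL(2,5) (order 120)

The polynomial f is an irreducible sextic over Q, so G = Gal(f/Q) is one of the 16 transitive subgroups 6T1, ..., 6T16 of S_6. The discriminant of f is -28010528989632, which is not a perfect square, so G is not contained in A_6. The transitive groups of degree 6 not contained in A_6 are: C_6 (6T1, order 6), S_3 (6T2, order 6), D_6 (6T3, order 12), C_3 x S_3 (6T5, order 18), A_4 x C_2 (6T6, order 24), S_4 (6T8, order 24), S_3 x S_3 (6T9, order 36), S_4 x C_2 (6T11, order 48), (S_3 x S_3) : C_2 (6T13, order 72), PGL(2,5) (6T14, order 120), S_6 (6T16, order 720). By Dedekind's theorem, for a prime p not dividing disc(f) the degrees of the irreducible factors of f mod p form the cycle type of an element of G. Factoring f modulo the 21 such primes p <= 89 (skipping 2, 3, 7, which divide the discriminant), each new pattern first appears at: mod 5: f = (x^6 + 3x^5 + 3x^4 + 3x^3 + 2x + 1), pattern 6; mod 11: f = (x + 5)(x^5 + 5x^4 + 5x^3 + 4x^2 + 4x + 7), pattern 5+1; mod 13: f = (x + 6)(x + 12)(x^4 + 9x^3 + 11x^2 + 5x + 6), pattern 4+1+1; mod 23: f = (x + 5)(x + 18)(x^2 + 14x + 4)(x^2 + 20x + 11), pattern 2+2+1+1; mod 43: f = (x^3 + 37x^2 + 12x + 4)(x^3 + 37x^2 + 15x + 42), pattern 3+3; mod 61: f = (x^2 + 9x + 56)(x^2 + 11x + 55)(x^2 + 29x + 5), pattern 2+2+2. No other pattern occurs in this range, so the set of observed cycle types is {6, 5+1, 4+1+1, 2+2+1+1, 3+3, 2+2+2}. The candidates containing elements of all these cycle types are PGL(2,5) (6T14) of order 120, S_6 (6T16) of order 720; the others are excluded. The observed types are precisely the cycle types that occur in PGL(2,5) (6T14) (apart from the identity). Each of the other remaining candidates has further cycle types, and by the Chebotarev density theorem the matching factorization patterns would occur for a proportion of primes equal to their share of the group: S_6 (6T16) additionally contains elements of type 4+2, 3+2+1, 3+1+1+1, 2+1+1+1+1 (265 of its 720 elements, about 37% of primes). None of the 21 primes tested shows any such pattern (for each of these groups the chance of that is below 10^-4), which rules them out. Hence G = PGL(2,5) (6T14), of order 120.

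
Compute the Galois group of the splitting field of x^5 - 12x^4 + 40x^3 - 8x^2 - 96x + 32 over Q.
The polynomial f is an irreducible quintic over Q, so G = Gal(f/Q) is a transitive subgroup of S_5: one of C_5 (5T1, order 5), D_5 (5T2, order 10), F_20 (5T3, order 20), A_5 (5T4, order 60) or S_5 (5T5, order 120). The discriminant of f is 15352201216 = 123904^2, a perfect square, so G is contained in A_5. The transitive groups of degree 5 contained in A_5 are: C_5 (5T1, order 5), D_5 (5T2, order 10), A_5 (5T4, order 60). By Dedekind's theorem, for a prime p not dividing disc(f) the degrees of the irreducible factors of f mod p form the cycle type of an element of G. Factoring f modulo the 14 such primes p <= 53 (skipping 2, 11, which divide the discriminant), each new pattern first appears at: mod 3: f = (x^5 + x^3 + x^2 + 2), pattern 5; mod 23: f = (x + 3)(x + 6)(x + 10)(x + 18)(x + 20), pattern 1+1+1+1+1. No other pattern occurs in this range, so the set of observed cycle types is {5, 1+1+1+1+1}. The candidates containing elements of all these cycle types are C_5 (5T1) of order 5, D_5 (5T2) of order 10, A_5 (5T4) of order 60; the others are excluded. The observed types are precisely the cycle types that occur in C_5 (5T1). Each of the other remaining candidates has further cycle types, and by the Chebotarev density theorem the matching factorization patterns would occur for a proportion of primes equal to their share of the group: D_5 (5T2) additionally contains elements of type 2+2+1 (5 of its 10 elements, about 50% of primes); A_5 (5T4) additionally contains elements of type 3+1+1, 2+2+1 (35 of its 60 elements, about 58% of primes). None of the 14 primes tested shows any such pattern (for each of these groups the chance of that is below 10^-4), which rules them out. Hence G = C_5 (5T1), of order 5.

C_5 (order 5)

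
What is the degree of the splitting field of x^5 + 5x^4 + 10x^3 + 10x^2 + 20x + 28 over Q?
20

The degree of the splitting field over Q equals the order of the Galois group, so first determine the group. The polynomial f is an irreducible quintic over Q, so G = Gal(f/Q) is a transitive subgroup of S_5: one of C_5 (5T1, order 5), D_5 (5T2, order 10), F_20 (5T3, order 20), A_5 (5T4, order 60) or S_5 (5T5, order 120). The discriminant of f is 259200000, which is not a perfect square, so G is not contained in A_5. The transitive groups of degree 5 not contained in A_5 are: F_20 (5T3, order 20), S_5 (5T5, order 120). By Dedekind's theorem, for a prime p not dividing disc(f) the degrees of the irreducible factors of f mod p form the cycle type of an element of G. Factoring f modulo the 18 such primes p <= 73 (skipping 2, 3, 5, which divide the discriminant), each new pattern first appears at: mod 7: f = (x)(x^4 + 5x^3 + 3x^2 + 3x + 6), pattern 4+1; mod 11: f = (x + 7)(x^2 + 4x + 2)(x^2 + 5x + 2), pattern 2+2+1; mod 19: f = (x^5 + 5x^4 + 10x^3 + 10x^2 + x + 9), pattern 5. No other pattern occurs in this range, so the set of observed cycle types is {4+1, 2+2+1, 5}. The candidates containing elements of all these cycle types are F_20 (5T3) of order 20, S_5 (5T5) of order 120; the others are excluded. The observed types are precisely the cycle types that occur in F_20 (5T3) (apart from the identity). Each of the other remaining candidates has further cycle types, and by the Chebotarev density theorem the matching factorization patterns would occur for a proportion of primes equal to their share of the group: S_5 (5T5) additionally contains elements of type 3+2, 3+1+1, 2+1+1+1 (50 of its 120 elements, about 42% of primes). None of the 18 primes tested shows any such pattern (for each of these groups the chance of that is below 10^-4), which rules them out. Hence G = F_20 (5T3), of order 20. The Galois group F_20 (5T3) has order 20, so the splitting field has degree 20 over Q.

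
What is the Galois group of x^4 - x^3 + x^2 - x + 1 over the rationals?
C_4

The polynomial is an irreducible quartic over Q and its discriminant is 125, which is not a perfect square, so the Galois group is not contained in A_4. The resolvent cubic y^3 - y^2 - 3*y + 2 has exactly one rational root, so the Galois group is C_4 or D_4. The quartic becomes reducible over Q(sqrt(disc)), so the group is C_4.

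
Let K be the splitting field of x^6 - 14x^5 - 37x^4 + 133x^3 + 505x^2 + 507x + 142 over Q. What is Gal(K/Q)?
PSL(2,5) (also written A5(6))

The polynomial f is an irreducible sextic over Q, so G = Gal(f/Q) is one of the 16 transitive subgroups 6T1, ..., 6T16 of S_6. The discriminant of f is 30991489 = 5567^2, a perfect square, so G is contained in A_6. The transitive groups of degree 6 contained in A_6 are: A_4 (6T4, order 12), S_4 (6T7, order 24), (C_3 x C_3) : C_4 (6T10, order 36), PSL(2,5) (6T12, order 60), A_6 (6T15, order 360). By Dedekind's theorem, for a prime p not dividing disc(f) the degrees of the irreducible factors of f mod p form the cycle type of an element of G. Factoring f modulo the 21 such primes p <= 79 (skipping 19, which divides the discriminant), each new pattern first appears at: mod 2: f = (x)(x^5 + x^3 + x^2 + x + 1), pattern 5+1; mod 7: f = (x^3 + 3x^2 + 3x + 5)(x^3 + 4x^2 + 4x + 6), pattern 3+3; mod 61: f = (x + 48)(x + 54)(x^2 + 7x + 25)(x^2 + 60x + 35), pattern 2+2+1+1. No other pattern occurs in this range, so the set of observed cycle types is {5+1, 3+3, 2+2+1+1}. The candidates containing elements of all these cycle types are PSL(2,5) (6T12) of order 60, A_6 (6T15) of order 360; the others are excluded. The observed types are precisely the cycle types that occur in PSL(2,5) (6T12) (apart from the identity). Each of the other remaining candidates has further cycle types, and by the Chebotarev density theorem the matching factorization patterns would occur for a proportion of primes equal to their share of the group: A_6 (6T15) additionally contains elements of type 4+2, 3+1+1+1 (130 of its 360 elements, about 36% of primes). None of the 21 primes tested shows any such pattern (for each of these groups the chance of that is below 10^-4), which rules them out. Hence G = PSL(2,5) (6T12), of order 60.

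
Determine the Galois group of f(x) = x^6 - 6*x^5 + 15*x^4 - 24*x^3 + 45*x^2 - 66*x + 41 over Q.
The polynomial f is an irreducible sextic over Q, so G = Gal(f/Q) is one of the 16 transitive subgroups 6T1, ..., 6T16 of S_6. The discriminant of f is -37744330752, which is not a perfect square, so G is not contained in A_6. The transitive groups of degree 6 not contained in A_6 are: C_6 (6T1, order 6), S_3 (6T2, order 6), D_6 (6T3, order 12), C_3 x S_3 (6T5, order 18), A_4 x C_2 (6T6, order 24), S_4 (6T8, order 24), S_3 x S_3 (6T9, order 36), S_4 x C_2 (6T11, order 48), (S_3 x S_3) : C_2 (6T13, order 72), PGL(2,5) (6T14, order 120), S_6 (6T16, order 720). By Dedekind's theorem, for a prime p not dividing disc(f) the degrees of the irreducible factors of f mod p form the cycle type of an element of G. Factoring f modulo the 79 such primes p <= 421 (skipping 2, 3, 53, which divide the discriminant), each new pattern first appears at: mod 5: f = (x^2 + 2x + 4)(x^2 + 3x + 4)(x^2 + 4x + 1), pattern 2+2+2; mod 7: f = (x^6 + x^5 + x^4 + 4x^3 + 3x^2 + 4x + 6), pattern 6; mod 11: f = (x + 1)(x + 5)(x^2 + 3x + 8)(x^2 + 7x + 9), pattern 2+2+1+1; mod 19: f = (x^3 + 16x^2 + 2x + 11)(x^3 + 16x^2 + 4x + 2), pattern 3+3; mod 43: f = (x + 4)(x + 5)(x + 11)(x + 31)(x + 32)(x + 40), pattern 1+1+1+1+1+1. No other pattern occurs in this range, so the set of observed cycle types is {2+2+2, 6, 2+2+1+1, 3+3, 1+1+1+1+1+1}. The candidates containing elements of all these cycle types are D_6 (6T3) of order 12, A_4 x C_2 (6T6) of order 24, S_3 x S_3 (6T9) of order 36, S_4 x C_2 (6T11) of order 48, (S_3 x S_3) : C_2 (6T13) of order 72, PGL(2,5) (6T14) of order 120, S_6 (6T16) of order 720; the others are excluded. The observed types are precisely the cycle types that occur in D_6 (6T3). Each of the other remaining candidates has further cycle types, and by the Chebotarev density theorem the matching factorization patterns would occur for a proportion of primes equal to their share of the group: A_4 x C_2 (6T6) additionally contains elements of type 2+1+1+1+1 (3 of its 24 elements, about 12% of primes); S_3 x S_3 (6T9) additionally contains elements of type 3+1+1+1 (4 of its 36 elements, about 11% of primes); S_4 x C_2 (6T11) additionally contains elements of type 4+2, 4+1+1, 2+1+1+1+1 (15 of its 48 elements, about 31% of primes); (S_3 x S_3) : C_2 (6T13) additionally contains elements of type 4+2, 3+2+1, 3+1+1+1, 2+1+1+1+1 (40 of its 72 elements, about 56% of primes); PGL(2,5) (6T14) additionally contains elements of type 5+1, 4+1+1 (54 of its 120 elements, about 45% of primes); S_6 (6T16) additionally contains elements of type 5+1, 4+2, 4+1+1, 3+2+1, 3+1+1+1, 2+1+1+1+1 (499 of its 720 elements, about 69% of primes). None of the 79 primes tested shows any such pattern (for each of these groups the chance of that is below 10^-4), which rules them out. Hence G = D_6 (6T3), of order 12.

D_6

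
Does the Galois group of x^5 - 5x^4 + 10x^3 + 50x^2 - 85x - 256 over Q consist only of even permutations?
No

The polynomial is irreducible of degree 5 over Q. Its discriminant is 16850349253125, which is not a perfect square. A Galois group lies in the alternating group exactly when the discriminant is a square in Q, so the Galois group (F_20) is not contained in A_5.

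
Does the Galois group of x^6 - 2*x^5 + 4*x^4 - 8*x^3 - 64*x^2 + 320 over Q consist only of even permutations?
Yes

The polynomial is irreducible of degree 6 over Q. Its discriminant is 564385546240000 = 23756800^2, a perfect square. A Galois group lies in the alternating group exactly when the discriminant is a square in Q, so the Galois group ((C_3 x C_3) : C_4) is contained in A_6.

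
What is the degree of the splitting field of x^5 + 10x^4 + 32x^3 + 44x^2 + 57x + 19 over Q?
120

The degree of the splitting field over Q equals the order of the Galois group, so first determine the group. The polynomial f is an irreducible quintic over Q, so G = Gal(f/Q) is a transitive subgroup of S_5: one of C_5 (5T1, order 5), D_5 (5T2, order 10), F_20 (5T3, order 20), A_5 (5T4, order 60) or S_5 (5T5, order 120). The discriminant of f is 461338069, which is not a perfect square, so G is not contained in A_5. The transitive groups of degree 5 not contained in A_5 are: F_20 (5T3, order 20), S_5 (5T5, order 120). By Dedekind's theorem, for a prime p not dividing disc(f) the degrees of the irreducible factors of f mod p form the cycle type of an element of G. Factoring f modulo the first such prime p = 2, each new pattern first appears at: mod 2: f = (x^2 + x + 1)(x^3 + x^2 + 1), pattern 3+2. No other pattern occurs in this range, so the set of observed cycle types is {3+2}. Among the candidates above, the only group containing elements of all these cycle types is S_5 (5T5) — F_20 (5T3) lacks at least one of them. Hence G = S_5 (5T5), of order 120. The Galois group S_5 (5T5) has order 120, so the splitting field has degree 120 over Q.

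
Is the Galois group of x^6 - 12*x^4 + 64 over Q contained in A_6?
No

The polynomial is irreducible of degree 6 over Q. Its discriminant is -450868486864896, which is not a perfect square. A Galois group lies in the alternating group exactly when the discriminant is a square in Q, so the Galois group (A_4 x C_2) is not contained in A_6.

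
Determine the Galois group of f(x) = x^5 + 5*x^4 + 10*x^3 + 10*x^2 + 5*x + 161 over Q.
The polynomial f is an irreducible quintic over Q, so G = Gal(f/Q) is a transitive subgroup of S_5: one of C_5 (5T1, order 5), D_5 (5T2, order 10), F_20 (5T3, order 20), A_5 (5T4, order 60) or S_5 (5T5, order 120). The discriminant of f is 2048000000000, which is not a perfect square, so G is not contained in A_5. The transitive groups of degree 5 not contained in A_5 are: F_20 (5T3, order 20), S_5 (5T5, order 120). By Dedekind's theorem, for a prime p not dividing disc(f) the degrees of the irreducible factors of f mod p form the cycle type of an element of G. Factoring f modulo the 18 such primes p <= 71 (skipping 2, 5, which divide the discriminant), each new pattern first appears at: mod 3: f = (x + 2)(x^4 + x^2 + 2x + 1), pattern 4+1; mod 11: f = (x^5 + 5x^4 + 10x^3 + 10x^2 + 5x + 7), pattern 5; mod 19: f = (x + 13)(x^2 + 12x + 3)(x^2 + 18x + 9), pattern 2+2+1; mod 31: f = (x + 8)(x + 15)(x + 20)(x + 26)(x + 29), pattern 1+1+1+1+1. No other pattern occurs in this range, so the set of observed cycle types is {4+1, 5, 2+2+1, 1+1+1+1+1}. The candidates containing elements of all these cycle types are F_20 (5T3) of order 20, S_5 (5T5) of order 120; the others are excluded. The observed types are precisely the cycle types that occur in F_20 (5T3). Each of the other remaining candidates has further cycle types, and by the Chebotarev density theorem the matching factorization patterns would occur for a proportion of primes equal to their share of the group: S_5 (5T5) additionally contains elements of type 3+2, 3+1+1, 2+1+1+1 (50 of its 120 elements, about 42% of primes). None of the 18 primes tested shows any such pattern (for each of these groups the chance of that is below 10^-4), which rules them out. Hence G = F_20 (5T3), of order 20.

F_20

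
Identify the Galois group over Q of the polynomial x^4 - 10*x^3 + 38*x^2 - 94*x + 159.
The polynomial is an irreducible quartic over Q and its discriminant is 5798464 = 2408^2, a perfect square, so the Galois group is contained in A_4. The resolvent cubic y^3 - 38*y^2 + 304*y - 568 is irreducible over Q. An irreducible resolvent with square discriminant gives A_4.

A_4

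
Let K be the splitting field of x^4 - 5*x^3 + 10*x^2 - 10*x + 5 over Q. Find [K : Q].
4

The degree of the splitting field over Q equals the order of the Galois group, so first determine the group. The polynomial is an irreducible quartic over Q and its discriminant is 125, which is not a perfect square, so the Galois group is not contained in A_4. The resolvent cubic y^3 - 10*y^2 + 30*y - 25 has exactly one rational root, so the Galois group is C_4 or D_4. The quartic becomes reducible over Q(sqrt(disc)), so the group is C_4. The Galois group C_4 (4T1) has order 4, so the splitting field has degree 4 over Q.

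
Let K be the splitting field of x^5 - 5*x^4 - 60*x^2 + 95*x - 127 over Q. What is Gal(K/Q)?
The polynomial f is an irreducible quintic over Q, so G = Gal(f/Q) is a transitive subgroup of S_5: one of C_5 (5T1, order 5), D_5 (5T2, order 10), F_20 (5T3, order 20), A_5 (5T4, order 60) or S_5 (5T5, order 120). The discriminant of f is 23040000000000 = 4800000^2, a perfect square, so G is contained in A_5. The transitive groups of degree 5 contained in A_5 are: C_5 (5T1, order 5), D_5 (5T2, order 10), A_5 (5T4, order 60). By Dedekind's theorem, for a prime p not dividing disc(f) the degrees of the irreducible factors of f mod p form the cycle type of an element of G. Factoring f modulo the 23 such primes p <= 101 (skipping 2, 3, 5, which divide the discriminant), each new pattern first appears at: mod 7: f = (x^5 + 2x^4 + 3x^2 + 4x + 6), pattern 5; mod 17: f = (x + 14)(x^2 + x + 6)(x^2 + 14x + 8), pattern 2+2+1. No other pattern occurs in this range, so the set of observed cycle types is {5, 2+2+1}. The candidates containing elements of all these cycle types are D_5 (5T2) of order 10, A_5 (5T4) of order 60; the others are excluded. The observed types are precisely the cycle types that occur in D_5 (5T2) (apart from the identity). Each of the other remaining candidates has further cycle types, and by the Chebotarev density theorem the matching factorization patterns would occur for a proportion of primes equal to their share of the group: A_5 (5T4) additionally contains elements of type 3+1+1 (20 of its 60 elements, about 33% of primes). None of the 23 primes tested shows any such pattern (for each of these groups the chance of that is below 10^-4), which rules them out. Hence G = D_5 (5T2), of order 10.

5T2: D_5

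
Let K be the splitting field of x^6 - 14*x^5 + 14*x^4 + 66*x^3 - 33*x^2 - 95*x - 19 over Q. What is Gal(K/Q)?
PSL(2,5) (also written A5(6))

The polynomial f is an irreducible sextic over Q, so G = Gal(f/Q) is one of the 16 transitive subgroups 6T1, ..., 6T16 of S_6. The discriminant of f is 1770264843169 = 1330513^2, a perfect square, so G is contained in A_6. The transitive groups of degree 6 contained in A_6 are: A_4 (6T4, order 12), S_4 (6T7, order 24), (C_3 x C_3) : C_4 (6T10, order 36), PSL(2,5) (6T12, order 60), A_6 (6T15, order 360). By Dedekind's theorem, for a prime p not dividing disc(f) the degrees of the irreducible factors of f mod p form the cycle type of an element of G. Factoring f modulo the 21 such primes p <= 79 (skipping 19, which divides the discriminant), each new pattern first appears at: mod 2: f = (x + 1)(x^5 + x^4 + x^3 + x^2 + 1), pattern 5+1; mod 7: f = (x^3 + 2x^2 + 4x + 5)(x^3 + 5x^2 + 6), pattern 3+3; mod 61: f = (x + 11)(x + 56)(x^2 + 49x + 42)(x^2 + 53x + 51), pattern 2+2+1+1. No other pattern occurs in this range, so the set of observed cycle types is {5+1, 3+3, 2+2+1+1}. The candidates containing elements of all these cycle types are PSL(2,5) (6T12) of order 60, A_6 (6T15) of order 360; the others are excluded. The observed types are precisely the cycle types that occur in PSL(2,5) (6T12) (apart from the identity). Each of the other remaining candidates has further cycle types, and by the Chebotarev density theorem the matching factorization patterns would occur for a proportion of primes equal to their share of the group: A_6 (6T15) additionally contains elements of type 4+2, 3+1+1+1 (130 of its 360 elements, about 36% of primes). None of the 21 primes tested shows any such pattern (for each of these groups the chance of that is below 10^-4), which rules them out. Hence G = PSL(2,5) (6T12), of order 60.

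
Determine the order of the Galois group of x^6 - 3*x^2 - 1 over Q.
The degree of the splitting field over Q equals the order of the Galois group, so first determine the group. The polynomial f is an irreducible sextic over Q, so G = Gal(f/Q) is one of the 16 transitive subgroups 6T1, ..., 6T16 of S_6. The discriminant of f is 419904 = 648^2, a perfect square, so G is contained in A_6. The transitive groups of degree 6 contained in A_6 are: A_4 (6T4, order 12), S_4 (6T7, order 24), (C_3 x C_3) : C_4 (6T10, order 36), PSL(2,5) (6T12, order 60), A_6 (6T15, order 360). By Dedekind's theorem, for a prime p not dividing disc(f) the degrees of the irreducible factors of f mod p form the cycle type of an element of G. Factoring f modulo the 33 such primes p <= 149 (skipping 2, 3, which divide the discriminant), each new pattern first appears at: mod 5: f = (x^3 + x^2 + 3x + 1)(x^3 + 4x^2 + 3x + 4), pattern 3+3; mod 17: f = (x + 2)(x + 15)(x^2 + 7)(x^2 + 14), pattern 2+2+1+1; mod 71: f = (x + 4)(x + 5)(x + 32)(x + 39)(x + 66)(x + 67), pattern 1+1+1+1+1+1. No other pattern occurs in this range, so the set of observed cycle types is {3+3, 2+2+1+1, 1+1+1+1+1+1}. The candidates containing elements of all these cycle types are A_4 (6T4) of order 12, S_4 (6T7) of order 24, (C_3 x C_3) : C_4 (6T10) of order 36, PSL(2,5) (6T12) of order 60, A_6 (6T15) of order 360; the others are excluded. The observed types are precisely the cycle types that occur in A_4 (6T4). Each of the other remaining candidates has further cycle types, and by the Chebotarev density theorem the matching factorization patterns would occur for a proportion of primes equal to their share of the group: S_4 (6T7) additionally contains elements of type 4+2 (6 of its 24 elements, about 25% of primes); (C_3 x C_3) : C_4 (6T10) additionally contains elements of type 4+2, 3+1+1+1 (22 of its 36 elements, about 61% of primes); PSL(2,5) (6T12) additionally contains elements of type 5+1 (24 of its 60 elements, about 40% of primes); A_6 (6T15) additionally contains elements of type 5+1, 4+2, 3+1+1+1 (274 of its 360 elements, about 76% of primes). None of the 33 primes tested shows any such pattern (for each of these groups the chance of that is below 10^-4), which rules them out. Hence G = A_4 (6T4), of order 12. The Galois group A_4 (6T4) has order 12, so the splitting field has degree 12 over Q.

12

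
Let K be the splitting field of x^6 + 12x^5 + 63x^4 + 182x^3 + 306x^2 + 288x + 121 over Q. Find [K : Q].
120

The degree of the splitting field over Q equals the order of the Galois group, so first determine the group. The polynomial f is an irreducible sextic over Q, so G = Gal(f/Q) is one of the 16 transitive subgroups 6T1, ..., 6T16 of S_6. The discriminant of f is -16003008, which is not a perfect square, so G is not contained in A_6. The transitive groups of degree 6 not contained in A_6 are: C_6 (6T1, order 6), S_3 (6T2, order 6), D_6 (6T3, order 12), C_3 x S_3 (6T5, order 18), A_4 x C_2 (6T6, order 24), S_4 (6T8, order 24), S_3 x S_3 (6T9, order 36), S_4 x C_2 (6T11, order 48), (S_3 x S_3) : C_2 (6T13, order 72), PGL(2,5) (6T14, order 120), S_6 (6T16, order 720). By Dedekind's theorem, for a prime p not dividing disc(f) the degrees of the irreducible factors of f mod p form the cycle type of an element of G. Factoring f modulo the 21 such primes p <= 89 (skipping 2, 3, 7, which divide the discriminant), each new pattern first appears at: mod 5: f = (x^6 + 2x^5 + 3x^4 + 2x^3 + x^2 + 3x + 1), pattern 6; mod 11: f = (x)(x^5 + x^4 + 8x^3 + 6x^2 + 9x + 2), pattern 5+1; mod 13: f = (x + 3)(x + 7)(x^4 + 2x^3 + 9x^2 + 11x + 7), pattern 4+1+1; mod 23: f = (x + 5)(x + 9)(x^2 + 9x + 16)(x^2 + 12x + 14), pattern 2+2+1+1; mod 43: f = (x^3 + 25x^2 + 24x + 21)(x^3 + 30x^2 + 20x + 16), pattern 3+3; mod 61: f = (x^2 + 36x + 40)(x^2 + 47x + 41)(x^2 + 51x + 35), pattern 2+2+2. No other pattern occurs in this range, so the set of observed cycle types is {6, 5+1, 4+1+1, 2+2+1+1, 3+3, 2+2+2}. The candidates containing elements of all these cycle types are PGL(2,5) (6T14) of order 120, S_6 (6T16) of order 720; the others are excluded. The observed types are precisely the cycle types that occur in PGL(2,5) (6T14) (apart from the identity). Each of the other remaining candidates has further cycle types, and by the Chebotarev density theorem the matching factorization patterns would occur for a proportion of primes equal to their share of the group: S_6 (6T16) additionally contains elements of type 4+2, 3+2+1, 3+1+1+1, 2+1+1+1+1 (265 of its 720 elements, about 37% of primes). None of the 21 primes tested shows any such pattern (for each of these groups the chance of that is below 10^-4), which rules them out. Hence G = PGL(2,5) (6T14), of order 120. The Galois group PGL(2,5) (6T14) has order 120, so the splitting field has degree 120 over Q.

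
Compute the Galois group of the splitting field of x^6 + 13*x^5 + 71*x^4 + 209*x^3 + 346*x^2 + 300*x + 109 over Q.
6T10: (C_3 x C_3) : C_4

The polynomial f is an irreducible sextic over Q, so G = Gal(f/Q) is one of the 16 transitive subgroups 6T1, ..., 6T16 of S_6. The discriminant of f is 525625 = 725^2, a perfect square, so G is contained in A_6. The transitive groups of degree 6 contained in A_6 are: A_4 (6T4, order 12), S_4 (6T7, order 24), (C_3 x C_3) : C_4 (6T10, order 36), PSL(2,5) (6T12, order 60), A_6 (6T15, order 360). By Dedekind's theorem, for a prime p not dividing disc(f) the degrees of the irreducible factors of f mod p form the cycle type of an element of G. Factoring f modulo the 19 such primes p <= 73 (skipping 5, 29, which divide the discriminant), each new pattern first appears at: mod 2: f = (x^2 + x + 1)(x^4 + x + 1), pattern 4+2; mod 11: f = (x^3 + 3x^2 + 5x + 5)(x^3 + 10x^2 + 3x + 2), pattern 3+3; mod 19: f = (x + 13)(x + 14)(x^2 + 8x + 17)(x^2 + 16x + 8), pattern 2+2+1+1; mod 61: f = (x + 30)(x + 37)(x + 44)(x^3 + 24x^2 + 59x + 50), pattern 3+1+1+1. No other pattern occurs in this range, so the set of observed cycle types is {4+2, 3+3, 2+2+1+1, 3+1+1+1}. The candidates containing elements of all these cycle types are (C_3 x C_3) : C_4 (6T10) of order 36, A_6 (6T15) of order 360; the others are excluded. The observed types are precisely the cycle types that occur in (C_3 x C_3) : C_4 (6T10) (apart from the identity). Each of the other remaining candidates has further cycle types, and by the Chebotarev density theorem the matching factorization patterns would occur for a proportion of primes equal to their share of the group: A_6 (6T15) additionally contains elements of type 5+1 (144 of its 360 elements, about 40% of primes). None of the 19 primes tested shows any such pattern (for each of these groups the chance of that is below 10^-4), which rules them out. Hence G = (C_3 x C_3) : C_4 (6T10), of order 36.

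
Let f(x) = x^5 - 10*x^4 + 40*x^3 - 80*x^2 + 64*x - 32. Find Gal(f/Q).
S_5

The polynomial f is an irreducible quintic over Q, so G = Gal(f/Q) is a transitive subgroup of S_5: one of C_5 (5T1, order 5), D_5 (5T2, order 10), F_20 (5T3, order 20), A_5 (5T4, order 60) or S_5 (5T5, order 120). The discriminant of f is 3008364544, which is not a perfect square, so G is not contained in A_5. The transitive groups of degree 5 not contained in A_5 are: F_20 (5T3, order 20), S_5 (5T5, order 120). By Dedekind's theorem, for a prime p not dividing disc(f) the degrees of the irreducible factors of f mod p form the cycle type of an element of G. Factoring f modulo the 3 such primes p <= 7 (skipping 2, which divides the discriminant), each new pattern first appears at: mod 3: f = (x^5 + 2x^4 + x^3 + x^2 + x + 1), pattern 5; mod 7: f = (x^2 + x + 6)(x^3 + 3x^2 + 3x + 4), pattern 3+2. No other pattern occurs in this range, so the set of observed cycle types is {5, 3+2}. Among the candidates above, the only group containing elements of all these cycle types is S_5 (5T5) — F_20 (5T3) lacks at least one of them. Hence G = S_5 (5T5), of order 120.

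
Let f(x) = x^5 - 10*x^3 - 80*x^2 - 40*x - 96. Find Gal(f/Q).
5T2: D_5

The polynomial f is an irreducible quintic over Q, so G = Gal(f/Q) is a transitive subgroup of S_5: one of C_5 (5T1, order 5), D_5 (5T2, order 10), F_20 (5T3, order 20), A_5 (5T4, order 60) or S_5 (5T5, order 120). The discriminant of f is 23040000000000 = 4800000^2, a perfect square, so G is contained in A_5. The transitive groups of degree 5 contained in A_5 are: C_5 (5T1, order 5), D_5 (5T2, order 10), A_5 (5T4, order 60). By Dedekind's theorem, for a prime p not dividing disc(f) the degrees of the irreducible factors of f mod p form the cycle type of an element of G. Factoring f modulo the 23 such primes p <= 101 (skipping 2, 3, 5, which divide the discriminant), each new pattern first appears at: mod 7: f = (x^5 + 4x^3 + 4x^2 + 2x + 2), pattern 5; mod 17: f = (x + 15)(x^2 + 3x + 8)(x^2 + 16x + 6), pattern 2+2+1. No other pattern occurs in this range, so the set of observed cycle types is {5, 2+2+1}. The candidates containing elements of all these cycle types are D_5 (5T2) of order 10, A_5 (5T4) of order 60; the others are excluded. The observed types are precisely the cycle types that occur in D_5 (5T2) (apart from the identity). Each of the other remaining candidates has further cycle types, and by the Chebotarev density theorem the matching factorization patterns would occur for a proportion of primes equal to their share of the group: A_5 (5T4) additionally contains elements of type 3+1+1 (20 of its 60 elements, about 33% of primes). None of the 23 primes tested shows any such pattern (for each of these groups the chance of that is below 10^-4), which rules them out. Hence G = D_5 (5T2), of order 10.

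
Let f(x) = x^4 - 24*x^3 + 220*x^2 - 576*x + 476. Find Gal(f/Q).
The polynomial is an irreducible quartic over Q and its discriminant is 20038418432, which is not a perfect square, so the Galois group is not contained in A_4. The resolvent cubic y^3 - 220*y^2 + 11920*y - 187072 has exactly one rational root, so the Galois group is C_4 or D_4. The quartic becomes reducible over Q(sqrt(disc)), so the group is C_4.

4T1: C_4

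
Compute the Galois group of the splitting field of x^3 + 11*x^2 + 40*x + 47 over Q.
The polynomial is an irreducible cubic over Q and its discriminant is -31, which is not a perfect square. For an irreducible cubic, a non-square discriminant gives Galois group S_3.

S_3 (also written S3)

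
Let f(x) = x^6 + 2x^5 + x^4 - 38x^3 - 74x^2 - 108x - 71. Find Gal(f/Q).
6T4: A_4

The polynomial f is an irreducible sextic over Q, so G = Gal(f/Q) is one of the 16 transitive subgroups 6T1, ..., 6T16 of S_6. The discriminant of f is 1728393484898304 = 41573952^2, a perfect square, so G is contained in A_6. The transitive groups of degree 6 contained in A_6 are: A_4 (6T4, order 12), S_4 (6T7, order 24), (C_3 x C_3) : C_4 (6T10, order 36), PSL(2,5) (6T12, order 60), A_6 (6T15, order 360). By Dedekind's theorem, for a prime p not dividing disc(f) the degrees of the irreducible factors of f mod p form the cycle type of an element of G. Factoring f modulo the 33 such primes p <= 151 (skipping 2, 3, 7, which divide the discriminant), each new pattern first appears at: mod 5: f = (x^3 + 3x^2 + 4x + 3)(x^3 + 4x^2 + 3), pattern 3+3; mod 13: f = (x + 2)(x + 4)(x^2 + 10x + 6)(x^2 + 12x + 8), pattern 2+2+1+1. No other pattern occurs in this range, so the set of observed cycle types is {3+3, 2+2+1+1}. The candidates containing elements of all these cycle types are A_4 (6T4) of order 12, S_4 (6T7) of order 24, (C_3 x C_3) : C_4 (6T10) of order 36, PSL(2,5) (6T12) of order 60, A_6 (6T15) of order 360; the others are excluded. The observed types are precisely the cycle types that occur in A_4 (6T4) (apart from the identity). Each of the other remaining candidates has further cycle types, and by the Chebotarev density theorem the matching factorization patterns would occur for a proportion of primes equal to their share of the group: S_4 (6T7) additionally contains elements of type 4+2 (6 of its 24 elements, about 25% of primes); (C_3 x C_3) : C_4 (6T10) additionally contains elements of type 4+2, 3+1+1+1 (22 of its 36 elements, about 61% of primes); PSL(2,5) (6T12) additionally contains elements of type 5+1 (24 of its 60 elements, about 40% of primes); A_6 (6T15) additionally contains elements of type 5+1, 4+2, 3+1+1+1 (274 of its 360 elements, about 76% of primes). None of the 33 primes tested shows any such pattern (for each of these groups the chance of that is below 10^-4), which rules them out. Hence G = A_4 (6T4), of order 12.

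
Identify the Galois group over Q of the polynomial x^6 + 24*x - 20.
The polynomial f is an irreducible sextic over Q, so G = Gal(f/Q) is one of the 16 transitive subgroups 6T1, ..., 6T16 of S_6. The discriminant of f is 746496000000 = 864000^2, a perfect square, so G is contained in A_6. The transitive groups of degree 6 contained in A_6 are: A_4 (6T4, order 12), S_4 (6T7, order 24), (C_3 x C_3) : C_4 (6T10, order 36), PSL(2,5) (6T12, order 60), A_6 (6T15, order 360). By Dedekind's theorem, for a prime p not dividing disc(f) the degrees of the irreducible factors of f mod p form the cycle type of an element of G. Factoring f modulo the 6 such primes p <= 23 (skipping 2, 3, 5, which divide the discriminant), each new pattern first appears at: mod 7: f = (x + 3)(x^5 + 4x^4 + 2x^3 + x^2 + 4x + 5), pattern 5+1; mod 23: f = (x + 7)(x + 12)(x + 21)(x^3 + 6x^2 + 13x + 16), pattern 3+1+1+1. No other pattern occurs in this range, so the set of observed cycle types is {5+1, 3+1+1+1}. Among the candidates above, the only group containing elements of all these cycle types is A_6 (6T15) — each of A_4 (6T4), S_4 (6T7), (C_3 x C_3) : C_4 (6T10), PSL(2,5) (6T12) lacks at least one of them. Hence G = A_6 (6T15), of order 360.

A_6 (also written A6)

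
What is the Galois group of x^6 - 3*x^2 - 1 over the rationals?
A_4 (also written A4)

The polynomial f is an irreducible sextic over Q, so G = Gal(f/Q) is one of the 16 transitive subgroups 6T1, ..., 6T16 of S_6. The discriminant of f is 419904 = 648^2, a perfect square, so G is contained in A_6. The transitive groups of degree 6 contained in A_6 are: A_4 (6T4, order 12), S_4 (6T7, order 24), (C_3 x C_3) : C_4 (6T10, order 36), PSL(2,5) (6T12, order 60), A_6 (6T15, order 360). By Dedekind's theorem, for a prime p not dividing disc(f) the degrees of the irreducible factors of f mod p form the cycle type of an element of G. Factoring f modulo the 33 such primes p <= 149 (skipping 2, 3, which divide the discriminant), each new pattern first appears at: mod 5: f = (x^3 + x^2 + 3x + 1)(x^3 + 4x^2 + 3x + 4), pattern 3+3; mod 17: f = (x + 2)(x + 15)(x^2 + 7)(x^2 + 14), pattern 2+2+1+1; mod 71: f = (x + 4)(x + 5)(x + 32)(x + 39)(x + 66)(x + 67), pattern 1+1+1+1+1+1. No other pattern occurs in this range, so the set of observed cycle types is {3+3, 2+2+1+1, 1+1+1+1+1+1}. The candidates containing elements of all these cycle types are A_4 (6T4) of order 12, S_4 (6T7) of order 24, (C_3 x C_3) : C_4 (6T10) of order 36, PSL(2,5) (6T12) of order 60, A_6 (6T15) of order 360; the others are excluded. The observed types are precisely the cycle types that occur in A_4 (6T4). Each of the other remaining candidates has further cycle types, and by the Chebotarev density theorem the matching factorization patterns would occur for a proportion of primes equal to their share of the group: S_4 (6T7) additionally contains elements of type 4+2 (6 of its 24 elements, about 25% of primes); (C_3 x C_3) : C_4 (6T10) additionally contains elements of type 4+2, 3+1+1+1 (22 of its 36 elements, about 61% of primes); PSL(2,5) (6T12) additionally contains elements of type 5+1 (24 of its 60 elements, about 40% of primes); A_6 (6T15) additionally contains elements of type 5+1, 4+2, 3+1+1+1 (274 of its 360 elements, about 76% of primes). None of the 33 primes tested shows any such pattern (for each of these groups the chance of that is below 10^-4), which rules them out. Hence G = A_4 (6T4), of order 12.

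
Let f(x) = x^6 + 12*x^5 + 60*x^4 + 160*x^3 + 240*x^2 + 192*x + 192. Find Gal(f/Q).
6T3: D_6

The polynomial f is an irreducible sextic over Q, so G = Gal(f/Q) is one of the 16 transitive subgroups 6T1, ..., 6T16 of S_6. The discriminant of f is -1603087953297408, which is not a perfect square, so G is not contained in A_6. The transitive groups of degree 6 not contained in A_6 are: C_6 (6T1, order 6), S_3 (6T2, order 6), D_6 (6T3, order 12), C_3 x S_3 (6T5, order 18), A_4 x C_2 (6T6, order 24), S_4 (6T8, order 24), S_3 x S_3 (6T9, order 36), S_4 x C_2 (6T11, order 48), (S_3 x S_3) : C_2 (6T13, order 72), PGL(2,5) (6T14, order 120), S_6 (6T16, order 720). By Dedekind's theorem, for a prime p not dividing disc(f) the degrees of the irreducible factors of f mod p form the cycle type of an element of G. Factoring f modulo the 79 such primes p <= 419 (skipping 2, 3, which divide the discriminant), each new pattern first appears at: mod 5: f = (x^2 + 3)(x^2 + 3x + 4)(x^2 + 4x + 1), pattern 2+2+2; mod 7: f = (x^6 + 5x^5 + 4x^4 + 6x^3 + 2x^2 + 3x + 3), pattern 6; mod 11: f = (x + 6)(x + 9)(x^2 + 1)(x^2 + 8x + 6), pattern 2+2+1+1; mod 19: f = (x^3 + 6x^2 + 12x + 17)(x^3 + 6x^2 + 12x + 18), pattern 3+3; mod 43: f = (x + 1)(x + 3)(x + 8)(x + 9)(x + 38)(x + 39), pattern 1+1+1+1+1+1. No other pattern occurs in this range, so the set of observed cycle types is {2+2+2, 6, 2+2+1+1, 3+3, 1+1+1+1+1+1}. The candidates containing elements of all these cycle types are D_6 (6T3) of order 12, A_4 x C_2 (6T6) of order 24, S_3 x S_3 (6T9) of order 36, S_4 x C_2 (6T11) of order 48, (S_3 x S_3) : C_2 (6T13) of order 72, PGL(2,5) (6T14) of order 120, S_6 (6T16) of order 720; the others are excluded. The observed types are precisely the cycle types that occur in D_6 (6T3). Each of the other remaining candidates has further cycle types, and by the Chebotarev density theorem the matching factorization patterns would occur for a proportion of primes equal to their share of the group: A_4 x C_2 (6T6) additionally contains elements of type 2+1+1+1+1 (3 of its 24 elements, about 12% of primes); S_3 x S_3 (6T9) additionally contains elements of type 3+1+1+1 (4 of its 36 elements, about 11% of primes); S_4 x C_2 (6T11) additionally contains elements of type 4+2, 4+1+1, 2+1+1+1+1 (15 of its 48 elements, about 31% of primes); (S_3 x S_3) : C_2 (6T13) additionally contains elements of type 4+2, 3+2+1, 3+1+1+1, 2+1+1+1+1 (40 of its 72 elements, about 56% of primes); PGL(2,5) (6T14) additionally contains elements of type 5+1, 4+1+1 (54 of its 120 elements, about 45% of primes); S_6 (6T16) additionally contains elements of type 5+1, 4+2, 4+1+1, 3+2+1, 3+1+1+1, 2+1+1+1+1 (499 of its 720 elements, about 69% of primes). None of the 79 primes tested shows any such pattern (for each of these groups the chance of that is below 10^-4), which rules them out. Hence G = D_6 (6T3), of order 12.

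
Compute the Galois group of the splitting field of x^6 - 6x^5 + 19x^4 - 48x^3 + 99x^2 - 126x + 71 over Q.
The polynomial f is an irreducible sextic over Q, so G = Gal(f/Q) is one of the 16 transitive subgroups 6T1, ..., 6T16 of S_6. The discriminant of f is -122931200, which is not a perfect square, so G is not contained in A_6. The transitive groups of degree 6 not contained in A_6 are: C_6 (6T1, order 6), S_3 (6T2, order 6), D_6 (6T3, order 12), C_3 x S_3 (6T5, order 18), A_4 x C_2 (6T6, order 24), S_4 (6T8, order 24), S_3 x S_3 (6T9, order 36), S_4 x C_2 (6T11, order 48), (S_3 x S_3) : C_2 (6T13, order 72), PGL(2,5) (6T14, order 120), S_6 (6T16, order 720). By Dedekind's theorem, for a prime p not dividing disc(f) the degrees of the irreducible factors of f mod p form the cycle type of an element of G. Factoring f modulo the 17 such primes p <= 71 (skipping 2, 5, 7, which divide the discriminant), each new pattern first appears at: mod 3: f = (x^3 + x^2 + x + 2)(x^3 + 2x^2 + x + 1), pattern 3+3; mod 13: f = (x^6 + 7x^5 + 6x^4 + 4x^3 + 8x^2 + 4x + 6), pattern 6; mod 19: f = (x^2 + 7x + 3)(x^4 + 6x^3 + 12x^2 + 2x + 11), pattern 4+2; mod 23: f = (x + 16)(x + 17)(x^4 + 7x^3 + 22x^2 + 13x + 11), pattern 4+1+1; mod 53: f = (x^2 + x + 43)(x^2 + 14x + 41)(x^2 + 32x + 24), pattern 2+2+2; mod 59: f = (x + 11)(x + 19)(x^2 + 36x + 21)(x^2 + 46x + 39), pattern 2+2+1+1; mod 71: f = (x)(x + 38)(x + 55)(x + 60)(x^2 + 54x + 62), pattern 2+1+1+1+1. No other pattern occurs in this range, so the set of observed cycle types is {3+3, 6, 4+2, 4+1+1, 2+2+2, 2+2+1+1, 2+1+1+1+1}. The candidates containing elements of all these cycle types are S_4 x C_2 (6T11) of order 48, S_6 (6T16) of order 720; the others are excluded. The observed types are precisely the cycle types that occur in S_4 x C_2 (6T11) (apart from the identity). Each of the other remaining candidates has further cycle types, and by the Chebotarev density theorem the matching factorization patterns would occur for a proportion of primes equal to their share of the group: S_6 (6T16) additionally contains elements of type 5+1, 3+2+1, 3+1+1+1 (304 of its 720 elements, about 42% of primes). None of the 17 primes tested shows any such pattern (for each of these groups the chance of that is below 10^-4), which rules them out. Hence G = S_4 x C_2 (6T11), of order 48.

S_4 x C_2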